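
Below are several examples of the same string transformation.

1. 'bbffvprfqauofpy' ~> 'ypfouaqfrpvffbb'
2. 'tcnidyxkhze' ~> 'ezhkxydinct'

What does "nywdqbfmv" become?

vmfbqdwyn

In each case the input is transformed by: reverse the string.
Doing the same to "nywdqbfmv": "vmfbqdwyn".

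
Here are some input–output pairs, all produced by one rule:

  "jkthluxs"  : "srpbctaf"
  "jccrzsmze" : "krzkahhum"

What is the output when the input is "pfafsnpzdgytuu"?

nxnivahxolbgcc

What's happening: shift every letter 8 places forward in the alphabet (wrapping around), then swap each adjacent pair of characters (1↔2, 3↔4, ...).
Applying that to "pfafsnpzdgytuu" gives "nxnivahxolbgcc".
(Check on "jccrzsmze": → "rkkzhauhm" → "krzkahhum" ✓)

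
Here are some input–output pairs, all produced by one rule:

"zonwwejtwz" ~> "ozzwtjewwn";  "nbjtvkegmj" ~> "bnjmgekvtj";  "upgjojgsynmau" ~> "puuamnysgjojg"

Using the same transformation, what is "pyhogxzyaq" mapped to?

ypqayzxgoh

Looking at the pairs, the operation is to reverse the string, then move the last 2 characters to the front (rotate right by 2).
On "pyhogxzyaq": the first step gives "qayzxgohyp", and the second then gives "ypqayzxgoh".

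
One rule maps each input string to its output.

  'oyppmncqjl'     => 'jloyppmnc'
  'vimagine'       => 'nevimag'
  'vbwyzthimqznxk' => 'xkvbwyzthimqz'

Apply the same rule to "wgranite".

Looking at the pairs, the operation is to move the last 3 characters to the front (rotate right by 3), then delete the first character.
For "wgranite", step one produces "itewgran"; step two turns that into "tewgran".

tewgran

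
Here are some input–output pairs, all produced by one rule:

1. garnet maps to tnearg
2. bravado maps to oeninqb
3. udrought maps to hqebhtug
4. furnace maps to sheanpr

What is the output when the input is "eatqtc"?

What's happening: shift every letter 13 places forward in the alphabet (wrapping around) — i.e. ROT13.
Applying that to "eatqtc" gives "rngdgp".

rngdgp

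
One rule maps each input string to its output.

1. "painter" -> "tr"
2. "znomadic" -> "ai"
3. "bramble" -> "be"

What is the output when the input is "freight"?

The transformation: keep every other character starting from the first (positions 1st, 3rd, 5th, ...), then delete the first 2 characters.
Applying that to "freight" gives "gt".

gt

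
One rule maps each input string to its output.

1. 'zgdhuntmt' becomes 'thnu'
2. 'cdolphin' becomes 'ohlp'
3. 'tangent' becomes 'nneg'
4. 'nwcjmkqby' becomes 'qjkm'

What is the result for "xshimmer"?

hmim

Looking at the pairs, the operation is to take characters alternately from the front and the back (1st, last, 2nd, 2nd-last, ...), then keep only the last 4 characters.
Starting from "xshimmer": after the first operation, "xrsehmim"; after the second, "hmim".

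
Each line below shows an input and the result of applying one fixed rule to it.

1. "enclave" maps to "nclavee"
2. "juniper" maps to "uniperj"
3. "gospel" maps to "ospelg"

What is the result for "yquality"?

qualityy

Each output is the input with this applied: move the first character to the end.
So "yquality" becomes "qualityy".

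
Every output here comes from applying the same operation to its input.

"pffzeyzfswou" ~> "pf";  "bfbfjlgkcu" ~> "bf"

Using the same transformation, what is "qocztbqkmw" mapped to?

The rule is to keep only the first 2 characters.
Doing the same to "qocztbqkmw": "qo".

qo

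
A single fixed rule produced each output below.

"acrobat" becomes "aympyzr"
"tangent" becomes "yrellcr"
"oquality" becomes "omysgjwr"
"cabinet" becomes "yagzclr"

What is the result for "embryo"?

In each case the input is transformed by: shift every letter 2 places backward in the alphabet (wrapping around), then swap each adjacent pair of characters (1↔2, 3↔4, ...).
"embryo" → "ckzpwm" → "kcpzmw".
(Check on "oquality": → "mosyjgrw" → "omysgjwr" ✓)

kcpzmw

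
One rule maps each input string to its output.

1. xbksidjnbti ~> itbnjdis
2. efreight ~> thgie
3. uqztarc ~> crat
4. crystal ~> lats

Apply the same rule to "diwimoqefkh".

hkfeqomi

The pattern: reverse the string, then delete the last 3 characters.
Starting from "diwimoqefkh": after the first operation, "hkfeqomiwid"; after the second, "hkfeqomi".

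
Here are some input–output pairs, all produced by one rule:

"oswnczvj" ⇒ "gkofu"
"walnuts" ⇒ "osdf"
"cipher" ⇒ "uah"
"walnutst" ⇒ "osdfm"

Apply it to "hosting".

zgkl

What's happening: shift every letter 8 places backward in the alphabet (wrapping around), then delete the last 3 characters.
Applying that to "hosting" gives "zgkl".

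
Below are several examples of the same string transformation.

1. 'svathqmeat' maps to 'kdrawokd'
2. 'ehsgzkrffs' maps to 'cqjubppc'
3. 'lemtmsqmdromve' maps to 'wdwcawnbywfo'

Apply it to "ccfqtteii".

paddoss

The transformation: delete the first 2 characters, then shift every letter 10 places forward in the alphabet (wrapping around).
"ccfqtteii" → "fqtteii" → "paddoss".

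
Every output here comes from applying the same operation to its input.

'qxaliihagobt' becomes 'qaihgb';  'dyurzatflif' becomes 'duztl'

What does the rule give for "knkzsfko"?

What's happening: move the last character to the front, then keep every other character starting from the second (positions 2nd, 4th, 6th, ...).
"knkzsfko" → "oknkzsfk" → "kksk".

kksk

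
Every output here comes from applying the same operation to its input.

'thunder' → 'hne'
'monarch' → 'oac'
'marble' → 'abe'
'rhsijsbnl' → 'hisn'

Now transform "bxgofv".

xov

The rule is to keep every other character starting from the second (positions 2nd, 4th, 6th, ...).
So "bxgofv" becomes "xov".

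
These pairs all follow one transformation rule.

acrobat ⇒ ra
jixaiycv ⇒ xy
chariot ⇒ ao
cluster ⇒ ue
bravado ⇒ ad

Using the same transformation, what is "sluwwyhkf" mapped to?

In each case the input is transformed by: keep one character in every 3, starting at position 3 (positions 3rd, 6th, 9th, ...).
So "sluwwyhkf" becomes "uyf".

uyf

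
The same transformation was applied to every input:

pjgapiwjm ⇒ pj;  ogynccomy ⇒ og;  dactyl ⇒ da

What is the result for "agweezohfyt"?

ag

Rule — keep only the first 2 characters.
"agweezohfyt" → "ag".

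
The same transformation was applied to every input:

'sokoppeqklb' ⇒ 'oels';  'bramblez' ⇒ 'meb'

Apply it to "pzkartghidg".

agdp

Rule — keep one character in every 3, starting at position 1 (positions 1st, 4th, 7th, ...), then move the first character to the end.
Applying both steps to "pzkartghidg": "pagd", then "agdp".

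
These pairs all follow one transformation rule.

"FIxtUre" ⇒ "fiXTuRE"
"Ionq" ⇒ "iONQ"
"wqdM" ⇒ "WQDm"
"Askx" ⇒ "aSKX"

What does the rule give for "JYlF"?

jyLf

Rule — flip the case of every letter.
Doing the same to "JYlF": "jyLf".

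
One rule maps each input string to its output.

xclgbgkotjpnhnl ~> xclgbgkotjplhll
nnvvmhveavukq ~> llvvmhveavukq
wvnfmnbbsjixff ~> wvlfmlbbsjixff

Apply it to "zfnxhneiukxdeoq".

zflxhleiukxdeoq

What's happening: replace every "n" with "l".
For "zfnxhneiukxdeoq" the result is "zflxhleiukxdeoq".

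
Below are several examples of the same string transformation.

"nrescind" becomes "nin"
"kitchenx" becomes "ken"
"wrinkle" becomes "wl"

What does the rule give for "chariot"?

In each case the input is transformed by: swap each adjacent pair of characters (1↔2, 3↔4, ...), then keep one character in every 3, starting at position 2 (positions 2nd, 5th, 8th, ...).
"chariot" → "hcraoit" → "co".

co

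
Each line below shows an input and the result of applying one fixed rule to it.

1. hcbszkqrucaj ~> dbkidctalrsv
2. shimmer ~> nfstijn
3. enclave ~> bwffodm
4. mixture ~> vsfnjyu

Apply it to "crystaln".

bmodsztu

What's happening: move the last 3 characters to the front (rotate right by 3), then shift every letter 1 place forward in the alphabet (wrapping around).
"crystaln" → "alncryst" → "bmodsztu".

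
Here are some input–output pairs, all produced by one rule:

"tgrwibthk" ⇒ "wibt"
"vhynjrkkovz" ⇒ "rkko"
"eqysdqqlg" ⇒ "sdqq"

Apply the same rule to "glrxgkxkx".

What's happening: move the last 2 characters to the front (rotate right by 2), then keep only the last 4 characters.
Starting from "glrxgkxkx": after the first operation, "kxglrxgkx"; after the second, "xgkx".

xgkx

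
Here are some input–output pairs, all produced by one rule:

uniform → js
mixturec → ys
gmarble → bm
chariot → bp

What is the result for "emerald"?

The transformation: keep one character in every 3, starting at position 3 (positions 3rd, 6th, 9th, ...), then shift every letter 1 place forward in the alphabet (wrapping around).
"emerald" → "el" → "fm".

fm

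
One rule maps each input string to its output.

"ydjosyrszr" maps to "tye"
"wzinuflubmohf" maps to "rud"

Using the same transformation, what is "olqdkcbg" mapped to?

The transformation: shift every letter 5 places backward in the alphabet (wrapping around), then keep only the first 3 characters.
On "olqdkcbg" that produces "jgl".

jgl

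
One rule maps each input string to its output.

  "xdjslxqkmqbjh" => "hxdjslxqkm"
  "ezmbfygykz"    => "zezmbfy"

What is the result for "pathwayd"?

Looking at the pairs, the operation is to move the last character to the front, then delete the last 3 characters.
Starting from "pathwayd": after the first operation, "dpathway"; after the second, "dpath".

dpath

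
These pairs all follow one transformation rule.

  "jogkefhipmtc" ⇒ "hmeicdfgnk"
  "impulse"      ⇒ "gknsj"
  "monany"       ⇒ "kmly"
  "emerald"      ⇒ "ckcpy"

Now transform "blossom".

zjmqq

The transformation: delete the last 2 characters, then shift every letter 2 places backward in the alphabet (wrapping around).
For "blossom", step one produces "bloss"; step two turns that into "zjmqq".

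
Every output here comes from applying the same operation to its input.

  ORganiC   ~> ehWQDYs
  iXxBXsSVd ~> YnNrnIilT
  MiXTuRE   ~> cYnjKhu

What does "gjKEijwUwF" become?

WZauYZMkMv

The rule is to flip the case of every letter, then shift every letter 10 places backward in the alphabet (wrapping around).
On "gjKEijwUwF" that produces "WZauYZMkMv".
(Check on "MiXTuRE": → "mIxtUre" → "cYnjKhu" ✓)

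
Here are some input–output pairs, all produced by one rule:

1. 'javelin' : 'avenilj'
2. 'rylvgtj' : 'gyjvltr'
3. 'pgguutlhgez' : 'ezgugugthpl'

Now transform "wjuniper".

ewiujrnp

In each case the input is transformed by: sort the characters into alphabetical order, then take characters alternately from the front and the back (1st, last, 2nd, 2nd-last, ...).
Applying both steps to "wjuniper": "eijnpruw", then "ewiujrnp".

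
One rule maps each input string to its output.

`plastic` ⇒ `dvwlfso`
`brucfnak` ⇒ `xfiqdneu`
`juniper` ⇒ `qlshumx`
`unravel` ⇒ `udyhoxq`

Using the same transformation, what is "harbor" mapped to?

Each output is the input with this applied: move the first 2 characters to the end (rotate left by 2), then shift every letter 3 places forward in the alphabet (wrapping around).
Applying both steps to "harbor": "rborha", then "uerukd".
(Check on "brucfnak": → "ucfnakbr" → "xfiqdneu" ✓)

uerukd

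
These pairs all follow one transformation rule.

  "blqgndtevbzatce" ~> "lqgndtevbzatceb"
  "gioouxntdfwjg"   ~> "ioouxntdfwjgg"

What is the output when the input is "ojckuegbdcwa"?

The transformation: move the first character to the end.
So "ojckuegbdcwa" becomes "jckuegbdcwao".

jckuegbdcwao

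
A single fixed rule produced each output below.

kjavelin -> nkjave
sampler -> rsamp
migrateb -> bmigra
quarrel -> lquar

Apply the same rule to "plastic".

The rule is to move the last 3 characters to the front (rotate right by 3), then delete the first 2 characters.
"plastic" → "cplas".

cplas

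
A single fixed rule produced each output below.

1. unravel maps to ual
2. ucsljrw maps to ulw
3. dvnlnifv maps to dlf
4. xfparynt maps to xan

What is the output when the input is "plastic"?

psc

The pattern: keep one character in every 3, starting at position 1 (positions 1st, 4th, 7th, ...).
"plastic" → "psc".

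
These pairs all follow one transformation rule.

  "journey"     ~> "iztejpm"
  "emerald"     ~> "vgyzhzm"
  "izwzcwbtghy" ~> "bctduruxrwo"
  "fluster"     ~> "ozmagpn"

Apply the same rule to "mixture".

Each output is the input with this applied: shift every letter 5 places backward in the alphabet (wrapping around), then move the last 3 characters to the front (rotate right by 3).
For "mixture", step one produces "hdsopmz"; step two turns that into "pmzhdso".

pmzhdso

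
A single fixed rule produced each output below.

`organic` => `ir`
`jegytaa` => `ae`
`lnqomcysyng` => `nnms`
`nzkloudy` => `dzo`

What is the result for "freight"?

hr

What's happening: move the last 3 characters to the front (rotate right by 3), then keep one character in every 3, starting at position 2 (positions 2nd, 5th, 8th, ...).
Working it through for "freight": intermediate "ghtfrei", final "hr".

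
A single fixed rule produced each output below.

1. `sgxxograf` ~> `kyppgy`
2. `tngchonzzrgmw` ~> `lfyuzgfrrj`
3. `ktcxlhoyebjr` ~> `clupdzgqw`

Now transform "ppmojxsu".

hhegb

Each output is the input with this applied: shift every letter 8 places backward in the alphabet (wrapping around), then delete the last 3 characters.
Doing the same to "ppmojxsu": "hhegb".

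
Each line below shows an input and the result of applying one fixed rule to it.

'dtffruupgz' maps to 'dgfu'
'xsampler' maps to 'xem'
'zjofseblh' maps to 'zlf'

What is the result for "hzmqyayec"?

heq

Looking at the pairs, the operation is to take characters alternately from the front and the back (1st, last, 2nd, 2nd-last, ...), then keep one character in every 3, starting at position 1 (positions 1st, 4th, 7th, ...).
Applying both steps to "hzmqyayec": "hczemyqay", then "heq".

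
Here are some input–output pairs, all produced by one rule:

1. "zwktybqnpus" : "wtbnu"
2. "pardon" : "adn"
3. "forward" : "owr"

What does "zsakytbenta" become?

sktet

The rule is to keep every other character starting from the second (positions 2nd, 4th, 6th, ...).
On "zsakytbenta" that produces "sktet".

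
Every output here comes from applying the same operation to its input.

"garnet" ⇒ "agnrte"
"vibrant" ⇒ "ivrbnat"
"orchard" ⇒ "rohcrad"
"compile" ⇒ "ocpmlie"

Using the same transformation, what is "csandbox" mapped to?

In each case the input is transformed by: swap each adjacent pair of characters (1↔2, 3↔4, ...).
Applying that to "csandbox" gives "scnabdxo".

scnabdxo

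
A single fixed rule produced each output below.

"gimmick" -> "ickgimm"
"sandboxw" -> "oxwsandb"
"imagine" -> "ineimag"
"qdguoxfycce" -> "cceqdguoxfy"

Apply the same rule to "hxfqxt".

What's happening: move the last 3 characters to the front (rotate right by 3).
For "hxfqxt" the result is "qxthxf".

qxthxf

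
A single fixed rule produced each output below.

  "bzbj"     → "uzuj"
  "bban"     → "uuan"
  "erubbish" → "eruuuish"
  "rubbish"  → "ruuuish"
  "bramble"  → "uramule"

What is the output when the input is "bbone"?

uuone

The rule is to replace every "b" with "u".
For "bbone" the result is "uuone".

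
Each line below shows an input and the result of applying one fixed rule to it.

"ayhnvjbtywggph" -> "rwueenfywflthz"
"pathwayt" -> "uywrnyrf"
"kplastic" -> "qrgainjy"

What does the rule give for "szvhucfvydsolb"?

In each case the input is transformed by: swap the front and back halves of the string, then shift every letter 2 places backward in the alphabet (wrapping around).
Applying both steps to "szvhucfvydsolb": "vydsolbszvhucf", then "twbqmjzqxtfsad".

twbqmjzqxtfsad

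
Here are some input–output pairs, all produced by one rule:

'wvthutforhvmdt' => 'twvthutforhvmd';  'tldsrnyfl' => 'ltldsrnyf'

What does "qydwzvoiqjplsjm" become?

mqydwzvoiqjplsj

In each case the input is transformed by: move the last character to the front.
Doing the same to "qydwzvoiqjplsjm": "mqydwzvoiqjplsj".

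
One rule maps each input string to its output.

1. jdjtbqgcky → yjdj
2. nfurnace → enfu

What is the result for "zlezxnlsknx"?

xzle

What's happening: move the last character to the front, then keep only the first 4 characters.
Working it through for "zlezxnlsknx": intermediate "xzlezxnlskn", final "xzle".
(Check on "nfurnace": → "enfurnac" → "enfu" ✓)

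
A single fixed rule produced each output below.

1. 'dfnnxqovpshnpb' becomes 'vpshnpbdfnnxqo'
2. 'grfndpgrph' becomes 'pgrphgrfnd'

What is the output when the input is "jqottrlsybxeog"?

In each case the input is transformed by: swap the front and back halves of the string.
On "jqottrlsybxeog" that produces "sybxeogjqottrl".

sybxeogjqottrl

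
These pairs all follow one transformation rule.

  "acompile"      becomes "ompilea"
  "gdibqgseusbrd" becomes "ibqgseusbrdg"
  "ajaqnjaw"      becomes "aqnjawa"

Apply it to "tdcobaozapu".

In each case the input is transformed by: move the first character to the end, then delete the first character.
On "tdcobaozapu": the first step gives "dcobaozaput", and the second then gives "cobaozaput".

cobaozaput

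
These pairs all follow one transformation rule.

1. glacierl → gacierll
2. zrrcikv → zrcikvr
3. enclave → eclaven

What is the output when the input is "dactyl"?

dctyla

The transformation: move the first character to the end, then swap the first and last characters.
Applying both steps to "dactyl": "actyld", then "dctyla".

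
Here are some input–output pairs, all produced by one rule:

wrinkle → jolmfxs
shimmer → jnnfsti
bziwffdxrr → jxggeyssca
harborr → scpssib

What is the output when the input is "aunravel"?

In each case the input is transformed by: move the first 2 characters to the end (rotate left by 2), then shift every letter 1 place forward in the alphabet (wrapping around).
Applying both steps to "aunravel": "nravelau", then "osbwfmbv".

osbwfmbv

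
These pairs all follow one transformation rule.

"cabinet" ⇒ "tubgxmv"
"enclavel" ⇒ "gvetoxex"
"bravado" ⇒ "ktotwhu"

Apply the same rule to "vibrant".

buktgmo

In each case the input is transformed by: shift every letter 7 places backward in the alphabet (wrapping around), then move the first character to the end.
On "vibrant" that produces "buktgmo".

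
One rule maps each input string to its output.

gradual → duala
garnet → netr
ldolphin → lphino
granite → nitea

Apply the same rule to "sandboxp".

Rule — delete the first 2 characters, then move the first character to the end.
Working it through for "sandboxp": intermediate "ndboxp", final "dboxpn".

dboxpn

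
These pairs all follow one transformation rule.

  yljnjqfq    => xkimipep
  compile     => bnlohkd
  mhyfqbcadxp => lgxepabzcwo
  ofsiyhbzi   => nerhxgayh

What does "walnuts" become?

In each case the input is transformed by: shift every letter 1 place backward in the alphabet (wrapping around).
On "walnuts" that produces "vzkmtsr".

vzkmtsr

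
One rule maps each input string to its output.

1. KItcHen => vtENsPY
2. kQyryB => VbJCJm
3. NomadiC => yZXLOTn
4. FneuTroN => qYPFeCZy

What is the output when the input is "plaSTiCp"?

AWLdeTnA

The pattern: flip the case of every letter, then shift every letter 11 places forward in the alphabet (wrapping around).
Starting from "plaSTiCp": after the first operation, "PLAstIcP"; after the second, "AWLdeTnA".
(Check on "NomadiC": → "nOMADIc" → "yZXLOTn" ✓)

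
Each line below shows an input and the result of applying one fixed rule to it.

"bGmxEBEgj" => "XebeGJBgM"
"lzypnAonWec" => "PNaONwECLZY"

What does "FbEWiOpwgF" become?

The pattern: move the first 3 characters to the end (rotate left by 3), then flip the case of every letter.
Working it through for "FbEWiOpwgF": intermediate "WiOpwgFFbE", final "wIoPWGffBe".

wIoPWGffBe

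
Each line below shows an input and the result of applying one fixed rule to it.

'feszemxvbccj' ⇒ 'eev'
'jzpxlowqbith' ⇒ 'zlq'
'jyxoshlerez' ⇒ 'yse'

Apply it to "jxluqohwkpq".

The rule is to delete the last 3 characters, then keep one character in every 3, starting at position 2 (positions 2nd, 5th, 8th, ...).
Working it through for "jxluqohwkpq": intermediate "jxluqohw", final "xqw".

xqw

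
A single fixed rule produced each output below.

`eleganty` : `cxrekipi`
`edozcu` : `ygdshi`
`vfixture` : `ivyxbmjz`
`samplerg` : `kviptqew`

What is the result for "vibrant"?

The transformation: shift every letter 4 places forward in the alphabet (wrapping around), then reverse the string.
Working it through for "vibrant": intermediate "zmfverx", final "xrevfmz".
(Check on "eleganty": → "ipikerxc" → "cxrekipi" ✓)

xrevfmz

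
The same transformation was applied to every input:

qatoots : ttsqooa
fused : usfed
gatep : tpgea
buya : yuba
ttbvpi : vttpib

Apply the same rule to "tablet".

ttleba

In each case the input is transformed by: sort the characters into reverse alphabetical order.
For "tablet" the result is "ttleba".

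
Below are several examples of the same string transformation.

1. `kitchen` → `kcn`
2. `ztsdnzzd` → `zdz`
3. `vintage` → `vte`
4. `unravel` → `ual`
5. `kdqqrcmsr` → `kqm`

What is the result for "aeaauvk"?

aak

Looking at the pairs, the operation is to keep one character in every 3, starting at position 1 (positions 1st, 4th, 7th, ...).
So "aeaauvk" becomes "aak".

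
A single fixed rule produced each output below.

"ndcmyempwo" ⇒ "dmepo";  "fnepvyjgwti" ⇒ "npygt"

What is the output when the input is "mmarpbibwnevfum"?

mrbbnvu

Each output is the input with this applied: keep every other character starting from the second (positions 2nd, 4th, 6th, ...).
Applying that to "mmarpbibwnevfum" gives "mrbbnvu".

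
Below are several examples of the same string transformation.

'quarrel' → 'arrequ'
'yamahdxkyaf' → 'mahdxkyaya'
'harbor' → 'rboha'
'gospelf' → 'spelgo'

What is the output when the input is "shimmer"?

Each output is the input with this applied: delete the last character, then move the first 2 characters to the end (rotate left by 2).
Starting from "shimmer": after the first operation, "shimme"; after the second, "immesh".

immesh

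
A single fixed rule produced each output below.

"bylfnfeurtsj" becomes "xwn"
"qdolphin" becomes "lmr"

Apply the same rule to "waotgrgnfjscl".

wgp

In each case the input is transformed by: shift every letter 4 places forward in the alphabet (wrapping around), then keep only the last 3 characters.
"waotgrgnfjscl" → "wgp".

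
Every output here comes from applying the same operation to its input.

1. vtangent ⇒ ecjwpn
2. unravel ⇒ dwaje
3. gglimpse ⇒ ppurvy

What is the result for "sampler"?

Each output is the input with this applied: delete the last 2 characters, then shift every letter 9 places forward in the alphabet (wrapping around).
So "sampler" becomes "bjvyu".

bjvyu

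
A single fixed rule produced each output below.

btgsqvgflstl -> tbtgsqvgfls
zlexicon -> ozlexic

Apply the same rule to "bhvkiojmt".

mbhvkioj

Rule — delete the last character, then move the last character to the front.
For "bhvkiojmt", step one produces "bhvkiojm"; step two turns that into "mbhvkioj".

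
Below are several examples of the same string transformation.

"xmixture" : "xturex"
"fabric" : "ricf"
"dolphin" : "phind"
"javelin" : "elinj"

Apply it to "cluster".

sterc

What's happening: move the first 3 characters to the end (rotate left by 3), then delete the last 2 characters.
So "cluster" becomes "sterc".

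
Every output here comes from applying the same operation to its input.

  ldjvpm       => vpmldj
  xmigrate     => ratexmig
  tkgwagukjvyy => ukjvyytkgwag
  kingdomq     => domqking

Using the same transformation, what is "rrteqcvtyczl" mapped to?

vtyczlrrteqc

Rule — swap the front and back halves of the string.
So "rrteqcvtyczl" becomes "vtyczlrrteqc".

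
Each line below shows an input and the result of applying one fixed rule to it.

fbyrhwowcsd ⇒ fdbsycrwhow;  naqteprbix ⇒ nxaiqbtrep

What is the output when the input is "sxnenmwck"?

skxcnwemn

Looking at the pairs, the operation is to take characters alternately from the front and the back (1st, last, 2nd, 2nd-last, ...).
Applying that to "sxnenmwck" gives "skxcnwemn".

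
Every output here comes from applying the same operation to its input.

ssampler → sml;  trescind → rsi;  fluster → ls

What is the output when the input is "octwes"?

cw

The pattern: keep every other character starting from the second (positions 2nd, 4th, 6th, ...), then delete the last character.
For "octwes", step one produces "cws"; step two turns that into "cw".
(Check on "fluster": → "lse" → "ls" ✓)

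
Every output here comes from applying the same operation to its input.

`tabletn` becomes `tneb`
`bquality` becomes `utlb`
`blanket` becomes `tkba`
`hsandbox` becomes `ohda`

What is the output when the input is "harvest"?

trhe

Looking at the pairs, the operation is to keep every other character starting from the first (positions 1st, 3rd, 5th, ...), then sort the characters into reverse alphabetical order.
"harvest" → "hret" → "trhe".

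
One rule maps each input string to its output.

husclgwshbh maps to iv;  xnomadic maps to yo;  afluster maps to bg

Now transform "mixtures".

nj

The transformation: shift every letter 1 place forward in the alphabet (wrapping around), then keep only the first 2 characters.
So "mixtures" becomes "nj".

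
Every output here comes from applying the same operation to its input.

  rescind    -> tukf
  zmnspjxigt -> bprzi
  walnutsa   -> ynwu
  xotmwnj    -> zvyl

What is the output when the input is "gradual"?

icwn

The transformation: shift every letter 2 places forward in the alphabet (wrapping around), then keep every other character starting from the first (positions 1st, 3rd, 5th, ...).
For "gradual", step one produces "itcfwcn"; step two turns that into "icwn".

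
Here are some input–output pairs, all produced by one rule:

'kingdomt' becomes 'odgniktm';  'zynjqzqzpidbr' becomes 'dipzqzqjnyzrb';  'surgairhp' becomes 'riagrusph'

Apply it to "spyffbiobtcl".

The rule is to reverse the string, then move the first 2 characters to the end (rotate left by 2).
"spyffbiobtcl" → "lctboibffyps" → "tboibffypslc".

tboibffypslc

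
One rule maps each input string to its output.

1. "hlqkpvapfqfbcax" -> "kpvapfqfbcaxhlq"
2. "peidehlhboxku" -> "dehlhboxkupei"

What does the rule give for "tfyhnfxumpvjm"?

Looking at the pairs, the operation is to move the first 3 characters to the end (rotate left by 3).
"tfyhnfxumpvjm" → "hnfxumpvjmtfy".

hnfxumpvjmtfy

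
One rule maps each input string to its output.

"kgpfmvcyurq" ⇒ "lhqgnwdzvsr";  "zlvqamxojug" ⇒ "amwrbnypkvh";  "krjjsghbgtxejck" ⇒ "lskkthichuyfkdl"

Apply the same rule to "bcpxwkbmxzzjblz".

cdqyxlcnyaakcma

The transformation: shift every letter 1 place forward in the alphabet (wrapping around).
Applying that to "bcpxwkbmxzzjblz" gives "cdqyxlcnyaakcma".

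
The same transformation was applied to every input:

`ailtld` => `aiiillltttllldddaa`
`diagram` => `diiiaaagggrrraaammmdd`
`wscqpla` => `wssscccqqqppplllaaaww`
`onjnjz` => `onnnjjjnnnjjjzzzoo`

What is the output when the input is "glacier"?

Looking at the pairs, the operation is to repeat every character 3 times, then move the first 2 characters to the end (rotate left by 2).
So "glacier" becomes "glllaaaccciiieeerrrgg".
(Check on "ailtld": → "aaaiiillltttlllddd" → "aiiillltttllldddaa" ✓)

glllaaaccciiieeerrrgg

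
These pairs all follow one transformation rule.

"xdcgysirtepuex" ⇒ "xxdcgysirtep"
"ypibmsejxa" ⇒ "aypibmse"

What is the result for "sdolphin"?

The pattern: move the last character to the front, then delete the last 2 characters.
On "sdolphin" that produces "nsdolp".
(Check on "xdcgysirtepuex": → "xxdcgysirtepue" → "xxdcgysirtep" ✓)

nsdolp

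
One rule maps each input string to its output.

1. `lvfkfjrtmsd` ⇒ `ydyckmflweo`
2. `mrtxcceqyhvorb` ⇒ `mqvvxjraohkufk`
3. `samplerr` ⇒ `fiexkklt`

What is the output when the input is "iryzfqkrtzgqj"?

rsyjdkmszjcbk

What's happening: move the first 2 characters to the end (rotate left by 2), then shift every letter 7 places backward in the alphabet (wrapping around).
"iryzfqkrtzgqj" → "yzfqkrtzgqjir" → "rsyjdkmszjcbk".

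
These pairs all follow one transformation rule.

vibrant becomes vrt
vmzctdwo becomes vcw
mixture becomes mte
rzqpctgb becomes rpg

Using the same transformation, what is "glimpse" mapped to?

gme

The pattern: keep one character in every 3, starting at position 1 (positions 1st, 4th, 7th, ...).
On "glimpse" that produces "gme".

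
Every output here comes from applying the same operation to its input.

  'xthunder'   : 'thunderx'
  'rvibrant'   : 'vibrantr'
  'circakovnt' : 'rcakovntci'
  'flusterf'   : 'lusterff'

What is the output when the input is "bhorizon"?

horizonb

Looking at the pairs, the operation is to move the last 3 characters to the front (rotate right by 3), then swap the front and back halves of the string.
For "bhorizon" the result is "horizonb".
(Check on "rvibrant": → "antrvibr" → "vibrantr" ✓)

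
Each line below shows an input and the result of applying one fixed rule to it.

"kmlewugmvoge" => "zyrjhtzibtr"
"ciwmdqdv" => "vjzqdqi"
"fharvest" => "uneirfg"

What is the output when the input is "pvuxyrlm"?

Each output is the input with this applied: shift every letter 13 places forward in the alphabet (wrapping around) — i.e. ROT13, then delete the first character.
For "pvuxyrlm", step one produces "cihkleyz"; step two turns that into "ihkleyz".

ihkleyz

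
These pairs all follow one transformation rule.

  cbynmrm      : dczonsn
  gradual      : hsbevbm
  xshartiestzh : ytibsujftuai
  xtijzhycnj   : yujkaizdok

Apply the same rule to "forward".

gpsxbse

The pattern: shift every letter 1 place forward in the alphabet (wrapping around).
So "forward" becomes "gpsxbse".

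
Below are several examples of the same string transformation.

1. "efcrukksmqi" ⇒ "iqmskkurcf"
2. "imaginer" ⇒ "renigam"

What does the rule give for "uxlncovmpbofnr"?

rnfobpmvocnlx

Rule — delete the first character, then reverse the string.
On "uxlncovmpbofnr": the first step gives "xlncovmpbofnr", and the second then gives "rnfobpmvocnlx".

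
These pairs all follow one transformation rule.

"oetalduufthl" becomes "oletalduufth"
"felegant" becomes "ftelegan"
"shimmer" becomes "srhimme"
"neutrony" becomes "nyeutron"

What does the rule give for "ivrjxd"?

Each output is the input with this applied: swap the first and last characters, then move the last character to the front.
For "ivrjxd" the result is "idvrjx".
(Check on "felegant": → "teleganf" → "ftelegan" ✓)

idvrjx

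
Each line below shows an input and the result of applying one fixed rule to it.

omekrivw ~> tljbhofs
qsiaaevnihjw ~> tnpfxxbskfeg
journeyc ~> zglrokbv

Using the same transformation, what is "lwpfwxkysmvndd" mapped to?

aitmctuhvpjska

Each output is the input with this applied: move the last character to the front, then shift every letter 3 places backward in the alphabet (wrapping around).
"lwpfwxkysmvndd" → "dlwpfwxkysmvnd" → "aitmctuhvpjska".
(Check on "omekrivw": → "womekriv" → "tljbhofs" ✓)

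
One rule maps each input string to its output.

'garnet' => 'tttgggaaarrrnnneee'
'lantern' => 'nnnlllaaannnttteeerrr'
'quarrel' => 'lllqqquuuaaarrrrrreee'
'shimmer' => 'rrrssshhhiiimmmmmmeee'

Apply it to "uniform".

The pattern: repeat every character 3 times, then move the last 3 characters to the front (rotate right by 3).
Working it through for "uniform": intermediate "uuunnniiifffooorrrmmm", final "mmmuuunnniiifffooorrr".

mmmuuunnniiifffooorrr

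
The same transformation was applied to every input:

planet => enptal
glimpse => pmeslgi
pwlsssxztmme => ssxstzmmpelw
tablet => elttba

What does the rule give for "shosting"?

In each case the input is transformed by: move the first 3 characters to the end (rotate left by 3), then swap each adjacent pair of characters (1↔2, 3↔4, ...).
Working it through for "shosting": intermediate "stingsho", final "tsnisgoh".
(Check on "glimpse": → "mpsegli" → "pmeslgi" ✓)

tsnisgoh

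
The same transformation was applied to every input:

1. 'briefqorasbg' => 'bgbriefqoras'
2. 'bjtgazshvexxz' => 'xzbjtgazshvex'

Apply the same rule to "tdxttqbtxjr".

What's happening: move the last 2 characters to the front (rotate right by 2).
"tdxttqbtxjr" → "jrtdxttqbtx".

jrtdxttqbtx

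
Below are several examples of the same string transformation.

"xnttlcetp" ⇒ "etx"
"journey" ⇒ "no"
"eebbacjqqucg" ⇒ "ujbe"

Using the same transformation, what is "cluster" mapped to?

tl

What's happening: reverse the string, then keep one character in every 3, starting at position 3 (positions 3rd, 6th, 9th, ...).
Applying both steps to "cluster": "retsulc", then "tl".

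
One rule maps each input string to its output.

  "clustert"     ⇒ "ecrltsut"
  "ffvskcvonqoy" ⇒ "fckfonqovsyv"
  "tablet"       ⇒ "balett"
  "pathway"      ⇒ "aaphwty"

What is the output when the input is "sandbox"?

bandsox

The pattern: sort the characters into alphabetical order, then swap each adjacent pair of characters (1↔2, 3↔4, ...).
On "sandbox": the first step gives "abdnosx", and the second then gives "bandsox".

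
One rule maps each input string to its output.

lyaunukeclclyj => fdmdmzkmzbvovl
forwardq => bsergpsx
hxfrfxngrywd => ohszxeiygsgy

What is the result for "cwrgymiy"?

znjzdxsh

Looking at the pairs, the operation is to shift every letter 1 place forward in the alphabet (wrapping around), then swap the front and back halves of the string.
So "cwrgymiy" becomes "znjzdxsh".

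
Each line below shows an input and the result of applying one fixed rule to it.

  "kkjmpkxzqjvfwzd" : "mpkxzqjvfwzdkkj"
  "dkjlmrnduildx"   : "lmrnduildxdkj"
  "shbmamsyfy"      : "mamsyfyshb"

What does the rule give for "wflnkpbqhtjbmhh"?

The transformation: move the first 3 characters to the end (rotate left by 3).
Applying that to "wflnkpbqhtjbmhh" gives "nkpbqhtjbmhhwfl".

nkpbqhtjbmhhwfl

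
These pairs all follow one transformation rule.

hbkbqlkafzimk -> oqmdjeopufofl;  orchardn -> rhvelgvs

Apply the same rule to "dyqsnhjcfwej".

niajgnlrwuch

Each output is the input with this applied: shift every letter 4 places forward in the alphabet (wrapping around), then reverse the string.
"dyqsnhjcfwej" → "hcuwrlngjain" → "niajgnlrwuch".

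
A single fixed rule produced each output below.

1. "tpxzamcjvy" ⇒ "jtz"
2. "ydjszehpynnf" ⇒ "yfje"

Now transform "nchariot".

Rule — swap the front and back halves of the string, then keep one character in every 3, starting at position 3 (positions 3rd, 6th, 9th, ...).
For "nchariot", step one produces "riotncha"; step two turns that into "oc".

oc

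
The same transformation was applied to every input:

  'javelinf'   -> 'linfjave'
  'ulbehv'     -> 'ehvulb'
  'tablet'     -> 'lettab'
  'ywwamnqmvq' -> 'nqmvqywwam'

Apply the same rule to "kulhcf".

What's happening: swap the front and back halves of the string.
"kulhcf" → "hcfkul".

hcfkul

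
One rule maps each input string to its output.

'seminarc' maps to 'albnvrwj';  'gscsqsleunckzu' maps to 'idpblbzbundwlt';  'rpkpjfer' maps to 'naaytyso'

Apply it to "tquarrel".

The pattern: move the last 2 characters to the front (rotate right by 2), then shift every letter 9 places forward in the alphabet (wrapping around).
"tquarrel" → "eltquarr" → "nuczdjaa".

nuczdjaa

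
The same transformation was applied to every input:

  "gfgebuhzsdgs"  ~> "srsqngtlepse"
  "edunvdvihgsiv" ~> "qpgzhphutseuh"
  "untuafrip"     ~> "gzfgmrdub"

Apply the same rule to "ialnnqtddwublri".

Looking at the pairs, the operation is to shift every letter 12 places forward in the alphabet (wrapping around).
For "ialnnqtddwublri" the result is "umxzzcfppignxdu".

umxzzcfppignxdu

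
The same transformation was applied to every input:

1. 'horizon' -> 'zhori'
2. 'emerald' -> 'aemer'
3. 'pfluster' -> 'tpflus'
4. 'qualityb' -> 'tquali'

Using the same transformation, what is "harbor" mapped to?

bhar

Rule — delete the last 2 characters, then move the last character to the front.
On "harbor": the first step gives "harb", and the second then gives "bhar".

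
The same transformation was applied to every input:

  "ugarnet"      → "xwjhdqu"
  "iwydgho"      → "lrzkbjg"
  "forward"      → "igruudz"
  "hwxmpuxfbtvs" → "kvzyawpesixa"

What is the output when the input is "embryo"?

hrpbeu

In each case the input is transformed by: take characters alternately from the front and the back (1st, last, 2nd, 2nd-last, ...), then shift every letter 3 places forward in the alphabet (wrapping around).
"embryo" → "eomybr" → "hrpbeu".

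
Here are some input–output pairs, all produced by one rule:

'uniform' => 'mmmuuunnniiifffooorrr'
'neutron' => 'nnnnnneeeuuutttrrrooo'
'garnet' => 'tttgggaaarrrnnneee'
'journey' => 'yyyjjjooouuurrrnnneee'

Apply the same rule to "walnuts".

ssswwwaaalllnnnuuuttt

Looking at the pairs, the operation is to move the last character to the front, then repeat every character 3 times.
"walnuts" → "swalnut" → "ssswwwaaalllnnnuuuttt".
(Check on "neutron": → "nneutro" → "nnnnnneeeuuutttrrrooo" ✓)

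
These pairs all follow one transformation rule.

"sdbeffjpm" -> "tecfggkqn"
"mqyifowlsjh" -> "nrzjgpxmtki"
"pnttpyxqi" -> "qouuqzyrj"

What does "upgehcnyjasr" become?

vqhfidozkbts

Each output is the input with this applied: shift every letter 1 place forward in the alphabet (wrapping around).
On "upgehcnyjasr" that produces "vqhfidozkbts".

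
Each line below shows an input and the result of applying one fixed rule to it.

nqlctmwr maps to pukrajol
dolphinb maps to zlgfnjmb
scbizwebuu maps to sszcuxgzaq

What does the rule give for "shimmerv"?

The transformation: reverse the string, then shift every letter 2 places backward in the alphabet (wrapping around).
Working it through for "shimmerv": intermediate "vremmihs", final "tpckkgfq".

tpckkgfq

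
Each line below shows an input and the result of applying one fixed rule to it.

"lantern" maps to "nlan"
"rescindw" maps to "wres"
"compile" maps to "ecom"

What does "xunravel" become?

Looking at the pairs, the operation is to move the first 3 characters to the end (rotate left by 3), then keep only the last 4 characters.
Working it through for "xunravel": intermediate "ravelxun", final "lxun".

lxun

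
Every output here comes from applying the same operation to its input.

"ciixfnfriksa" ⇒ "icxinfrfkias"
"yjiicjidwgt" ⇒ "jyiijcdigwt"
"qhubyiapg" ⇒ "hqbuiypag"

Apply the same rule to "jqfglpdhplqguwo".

qjgfplhdlpgqwuo

Looking at the pairs, the operation is to swap each adjacent pair of characters (1↔2, 3↔4, ...).
For "jqfglpdhplqguwo" the result is "qjgfplhdlpgqwuo".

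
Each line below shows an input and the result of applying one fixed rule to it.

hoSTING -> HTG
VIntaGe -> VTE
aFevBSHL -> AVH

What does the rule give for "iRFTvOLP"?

ITL

What's happening: keep one character in every 3, starting at position 1 (positions 1st, 4th, 7th, ...), then convert every letter to uppercase.
Applying that to "iRFTvOLP" gives "ITL".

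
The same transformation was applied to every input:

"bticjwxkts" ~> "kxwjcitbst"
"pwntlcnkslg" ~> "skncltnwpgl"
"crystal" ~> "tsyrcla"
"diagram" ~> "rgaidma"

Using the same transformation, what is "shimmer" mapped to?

mmihsre

The rule is to move the last 2 characters to the front (rotate right by 2), then reverse the string.
On "shimmer": the first step gives "ershimm", and the second then gives "mmihsre".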